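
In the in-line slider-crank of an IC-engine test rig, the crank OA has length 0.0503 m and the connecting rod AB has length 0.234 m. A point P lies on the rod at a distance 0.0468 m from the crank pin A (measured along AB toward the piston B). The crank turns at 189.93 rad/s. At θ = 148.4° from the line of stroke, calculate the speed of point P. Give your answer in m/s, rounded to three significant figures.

ω = 189.9 rad/s.  Crank-pin speed |V_A| = rω = 9.5535 m/s, perpendicular to OA.
Rod angle: sinφ = −(r/L) sinθ ⇒ φ = -6.467°; ω_rod = −rω cosθ/√(L²−r²sin²θ) = +34.996 rad/s.
V_P = V_A + ω_rod × AP, with AP = 0.0468 m along the rod.
Components: V_Px = −rω sinθ − a·ω_rod·sinφ = -4.8214 m/s;  V_Py = rω cosθ + a·ω_rod·cosφ = -6.5096 m/s.
|V_P| = √(V_Px² + V_Py²) = 8.1006 m/s.

8.10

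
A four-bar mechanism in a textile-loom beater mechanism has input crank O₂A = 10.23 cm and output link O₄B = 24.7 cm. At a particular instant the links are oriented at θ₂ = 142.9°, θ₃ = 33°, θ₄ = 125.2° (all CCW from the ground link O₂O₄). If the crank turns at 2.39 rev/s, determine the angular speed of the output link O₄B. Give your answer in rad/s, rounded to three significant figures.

ω₂ = 15.02 rad/s (from 2.39 rev/s).
Differentiating the loop-closure r₂e^{iθ₂}+r₃e^{iθ₃}=r₁+r₄e^{iθ₄} gives r₂ω₂e^{iθ₂}+r₃ω₃e^{iθ₃}=r₄ω₄e^{iθ₄}.
Eliminating the other unknown: ω₄ = r₂ω₂ sin(θ₂−θ₃) / [r₄ sin(θ₄−θ₃)].
Numerator sine = +0.94029; denominator sine = +0.99926.
Result = 0.1023·15.02·(+0.94029) / (0.247·(+0.99926)) = +5.8524 rad/s; magnitude 5.8524 rad/s.

5.85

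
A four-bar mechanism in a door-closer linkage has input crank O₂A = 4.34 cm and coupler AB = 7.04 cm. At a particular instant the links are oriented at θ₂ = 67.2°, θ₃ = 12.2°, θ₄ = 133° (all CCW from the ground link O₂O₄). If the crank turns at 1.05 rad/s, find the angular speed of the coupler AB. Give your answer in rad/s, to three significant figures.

ω₂ = 1.05 rad/s
Differentiating the loop-closure r₂e^{iθ₂}+r₃e^{iθ₃}=r₁+r₄e^{iθ₄} gives r₂ω₂e^{iθ₂}+r₃ω₃e^{iθ₃}=r₄ω₄e^{iθ₄}.
Eliminating the other unknown: ω₃ = r₂ω₂ sin(θ₄−θ₂) / [r₃ sin(θ₃−θ₄)].
Numerator sine = +0.91212; denominator sine = -0.85896.
Result = 0.0434·1.05·(+0.91212) / (0.0704·(-0.85896)) = -0.68736 rad/s; magnitude 0.68736 rad/s.

0.687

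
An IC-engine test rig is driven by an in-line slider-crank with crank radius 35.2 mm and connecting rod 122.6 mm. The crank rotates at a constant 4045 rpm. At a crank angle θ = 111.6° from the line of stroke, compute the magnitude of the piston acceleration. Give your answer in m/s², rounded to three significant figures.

3680

ω = 2π·4045/60 = 423.6 rad/s
x(θ) = r cosθ + √(L² − r² sin²θ); with ω constant, a = ω²·d²x/dθ².
d²x/dθ² = −r cosθ − r²(cos2θ)/√u − r⁴ sin²2θ/(4u^{3/2}),  u = L² − r² sin²θ = 0.0139596 m².
Substituting r = 0.0352 m, L = 0.1226 m, θ = 111.6°: d²x/dθ² = +0.020494 m.
a = ω²·d²x/dθ² = (423.6)²·(+0.020494) = +3677.2 m/s²;  |a| = 3677.2 m/s².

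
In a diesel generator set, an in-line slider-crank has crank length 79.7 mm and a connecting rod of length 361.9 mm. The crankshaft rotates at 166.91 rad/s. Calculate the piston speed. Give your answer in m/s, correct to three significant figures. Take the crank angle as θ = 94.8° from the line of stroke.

13.0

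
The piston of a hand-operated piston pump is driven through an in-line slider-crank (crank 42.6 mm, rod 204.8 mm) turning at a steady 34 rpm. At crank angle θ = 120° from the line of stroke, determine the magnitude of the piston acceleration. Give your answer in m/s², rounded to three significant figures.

ω = 2π·34/60 = 3.56 rad/s
x(θ) = r cosθ + √(L² − r² sin²θ); with ω constant, a = ω²·d²x/dθ².
d²x/dθ² = −r cosθ − r²(cos2θ)/√u − r⁴ sin²2θ/(4u^{3/2}),  u = L² − r² sin²θ = 0.040582 m².
Substituting r = 0.0426 m, L = 0.2048 m, θ = 120°: d²x/dθ² = +0.025729 m.
a = ω²·d²x/dθ² = (3.56)²·(+0.025729) = +0.32616 m/s²;  |a| = 0.32616 m/s².

0.326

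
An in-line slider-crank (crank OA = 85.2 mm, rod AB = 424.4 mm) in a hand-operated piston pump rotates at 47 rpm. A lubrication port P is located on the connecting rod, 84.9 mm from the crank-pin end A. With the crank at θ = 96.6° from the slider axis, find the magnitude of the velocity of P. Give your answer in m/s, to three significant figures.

0.416

ω = 4.922 rad/s.  Crank-pin speed |V_A| = rω = 0.41934 m/s, perpendicular to OA.
Rod angle: sinφ = −(r/L) sinθ ⇒ φ = -11.503°; ω_rod = −rω cosθ/√(L²−r²sin²θ) = +0.11589 rad/s.
V_P = V_A + ω_rod × AP, with AP = 0.0849 m along the rod.
Components: V_Px = −rω sinθ − a·ω_rod·sinφ = -0.4146 m/s;  V_Py = rω cosθ + a·ω_rod·cosφ = -0.038556 m/s.
|V_P| = √(V_Px² + V_Py²) = 0.41639 m/s.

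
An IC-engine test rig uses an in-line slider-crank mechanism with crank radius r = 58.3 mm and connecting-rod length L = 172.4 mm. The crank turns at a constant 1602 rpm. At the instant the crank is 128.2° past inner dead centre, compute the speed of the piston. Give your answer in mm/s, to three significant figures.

6020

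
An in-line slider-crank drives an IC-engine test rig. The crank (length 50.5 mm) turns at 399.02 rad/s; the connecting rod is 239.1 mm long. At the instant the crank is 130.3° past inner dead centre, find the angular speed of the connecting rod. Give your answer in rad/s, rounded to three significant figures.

ω = 399 rad/s
The rod makes angle φ with the slider axis where L sinφ = r sinθ; differentiating, L cosφ·φ̇ = r ω cosθ.
L cosφ = √(L² − r² sin²θ) = 0.23598 m.
|ω_rod| = r ω |cosθ| / √(L² − r² sin²θ) = 0.0505·399·0.64679/0.23598 = 55.23 rad/s.

55.2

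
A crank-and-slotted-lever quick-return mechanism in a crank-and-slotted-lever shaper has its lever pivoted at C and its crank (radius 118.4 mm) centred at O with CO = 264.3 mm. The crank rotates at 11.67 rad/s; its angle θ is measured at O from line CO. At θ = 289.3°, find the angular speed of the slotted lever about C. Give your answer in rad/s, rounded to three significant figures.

2.72

ω = 11.67 rad/s
Crank pin A relative to C: A = (d + r cosθ, r sinθ); lever angle φ = atan2(r sinθ, d + r cosθ).
Differentiating tanφ: φ̇ = rω(d cosθ + r)/(d² + r² + 2dr cosθ).
d² + r² + 2dr cosθ = |CA|² = 0.104559 m²;  d cosθ + r = +0.20575 m.
|ω_lever| = |0.1184·11.67·+0.20575| / 0.104559 = 2.719 rad/s.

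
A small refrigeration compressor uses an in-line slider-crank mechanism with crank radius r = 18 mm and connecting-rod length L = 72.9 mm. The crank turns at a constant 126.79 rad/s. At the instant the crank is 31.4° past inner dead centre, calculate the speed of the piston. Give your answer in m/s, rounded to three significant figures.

ω = 126.8 rad/s
For an in-line slider-crank, x = r cosθ + √(L² − r² sin²θ), so v = −rω sinθ·[1 + r cosθ/√(L² − r² sin²θ)].
With r = 0.018 m, L = 0.0729 m, θ = 31.4°: √(L² − r² sin²θ) = 0.072294 m.
v = −0.018·126.8·0.52101·[1 + 0.018·0.85355/0.072294] = -1.4418 m/s.
|v| = 1.4418 m/s.

1.44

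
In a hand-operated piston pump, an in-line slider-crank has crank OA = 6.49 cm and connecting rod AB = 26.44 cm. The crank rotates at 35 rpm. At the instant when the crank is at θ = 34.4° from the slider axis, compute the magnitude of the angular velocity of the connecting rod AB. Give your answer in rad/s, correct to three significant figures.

ω = 3.665 rad/s (converted from 35 rpm).
The rod makes angle φ with the slider axis where L sinφ = r sinθ; differentiating, L cosφ·φ̇ = r ω cosθ.
L cosφ = √(L² − r² sin²θ) = 0.26185 m.
|ω_rod| = r ω |cosθ| / √(L² − r² sin²θ) = 0.0649·3.665·0.82511/0.26185 = 0.74957 rad/s.

0.750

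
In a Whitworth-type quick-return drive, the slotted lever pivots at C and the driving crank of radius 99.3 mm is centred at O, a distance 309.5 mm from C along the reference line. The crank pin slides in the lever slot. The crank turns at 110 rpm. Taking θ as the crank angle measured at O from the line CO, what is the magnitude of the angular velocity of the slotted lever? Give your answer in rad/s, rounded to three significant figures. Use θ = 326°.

2.60

ω = 11.52 rad/s (from 110 rpm).
Crank pin A relative to C: A = (d + r cosθ, r sinθ); lever angle φ = atan2(r sinθ, d + r cosθ).
Differentiating tanφ: φ̇ = rω(d cosθ + r)/(d² + r² + 2dr cosθ).
d² + r² + 2dr cosθ = |CA|² = 0.156609 m²;  d cosθ + r = +0.35589 m.
|ω_lever| = |0.0993·11.52·+0.35589| / 0.156609 = 2.5994 rad/s.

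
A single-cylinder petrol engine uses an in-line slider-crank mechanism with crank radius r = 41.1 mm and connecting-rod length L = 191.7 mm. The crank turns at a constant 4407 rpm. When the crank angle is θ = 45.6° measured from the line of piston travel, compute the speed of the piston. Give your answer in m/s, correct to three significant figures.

15.6

ω = 2π·4407/60 = 461.5 rad/s
For an in-line slider-crank, x = r cosθ + √(L² − r² sin²θ), so v = −rω sinθ·[1 + r cosθ/√(L² − r² sin²θ)].
With r = 0.0411 m, L = 0.1917 m, θ = 45.6°: √(L² − r² sin²θ) = 0.18944 m.
v = −0.0411·461.5·0.71447·[1 + 0.0411·0.69966/0.18944] = -15.609 m/s.
|v| = 15.609 m/s.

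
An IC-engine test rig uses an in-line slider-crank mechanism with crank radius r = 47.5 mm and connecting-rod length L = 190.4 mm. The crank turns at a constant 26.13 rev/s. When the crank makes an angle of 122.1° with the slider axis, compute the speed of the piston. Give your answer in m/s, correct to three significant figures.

ω = 2π·26.1 = 164.2 rad/s
For an in-line slider-crank, x = r cosθ + √(L² − r² sin²θ), so v = −rω sinθ·[1 + r cosθ/√(L² − r² sin²θ)].
With r = 0.0475 m, L = 0.1904 m, θ = 122.1°: √(L² − r² sin²θ) = 0.1861 m.
v = −0.0475·164.2·0.84712·[1 + 0.0475·-0.53140/0.1861] = -5.7103 m/s.
|v| = 5.7103 m/s.

5.71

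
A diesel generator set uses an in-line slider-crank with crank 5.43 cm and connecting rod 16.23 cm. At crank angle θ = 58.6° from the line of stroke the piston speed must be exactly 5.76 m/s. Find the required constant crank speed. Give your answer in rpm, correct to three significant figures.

1000

For an in-line slider-crank, |v_piston| = rω|sinθ|·[1 + r cosθ/√(L² − r² sin²θ)].
With r = 0.0543 m, L = 0.1623 m, θ = 58.6°: the bracketed kinematic factor |dx/dθ| = 0.054778 m.
ω = v/|dx/dθ| = 5.76/0.054778 = 105.15 rad/s.
N = 60ω/(2π) = 1004.1 rpm.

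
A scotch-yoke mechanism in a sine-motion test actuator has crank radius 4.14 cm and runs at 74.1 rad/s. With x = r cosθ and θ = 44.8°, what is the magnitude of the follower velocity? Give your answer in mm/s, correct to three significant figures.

ω = 74.1 rad/s
x = r cosθ ⇒ ẋ = −rω sinθ.
|v| = rω|sinθ| = 0.0414·74.1·|sin 44.8°| = 2.1616 m/s = 2161.6 mm/s.

2160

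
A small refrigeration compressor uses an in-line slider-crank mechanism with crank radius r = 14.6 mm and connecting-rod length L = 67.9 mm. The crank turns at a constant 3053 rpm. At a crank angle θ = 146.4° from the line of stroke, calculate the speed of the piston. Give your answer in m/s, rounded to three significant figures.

2.12

ω = 2π·3053/60 = 319.7 rad/s
For an in-line slider-crank, x = r cosθ + √(L² − r² sin²θ), so v = −rω sinθ·[1 + r cosθ/√(L² − r² sin²θ)].
With r = 0.0146 m, L = 0.0679 m, θ = 146.4°: √(L² − r² sin²θ) = 0.067418 m.
v = −0.0146·319.7·0.55339·[1 + 0.0146·-0.83292/0.067418] = -2.1172 m/s.
|v| = 2.1172 m/s.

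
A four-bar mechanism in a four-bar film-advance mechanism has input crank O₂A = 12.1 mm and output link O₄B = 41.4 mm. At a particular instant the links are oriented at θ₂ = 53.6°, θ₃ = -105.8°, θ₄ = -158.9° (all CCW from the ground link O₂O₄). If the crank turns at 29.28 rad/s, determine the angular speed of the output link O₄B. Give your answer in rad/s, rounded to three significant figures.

3.77

ω₂ = 29.28 rad/s
Differentiating the loop-closure r₂e^{iθ₂}+r₃e^{iθ₃}=r₁+r₄e^{iθ₄} gives r₂ω₂e^{iθ₂}+r₃ω₃e^{iθ₃}=r₄ω₄e^{iθ₄}.
Eliminating the other unknown: ω₄ = r₂ω₂ sin(θ₂−θ₃) / [r₄ sin(θ₄−θ₃)].
Numerator sine = +0.35184; denominator sine = -0.79968.
Result = 0.0121·29.28·(+0.35184) / (0.0414·(-0.79968)) = -3.7652 rad/s; magnitude 3.7652 rad/s.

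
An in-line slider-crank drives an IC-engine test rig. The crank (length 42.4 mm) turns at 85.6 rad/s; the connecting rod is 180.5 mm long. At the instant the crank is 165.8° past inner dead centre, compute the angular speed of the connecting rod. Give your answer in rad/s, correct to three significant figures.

ω = 85.6 rad/s
The rod makes angle φ with the slider axis where L sinφ = r sinθ; differentiating, L cosφ·φ̇ = r ω cosθ.
L cosφ = √(L² − r² sin²θ) = 0.1802 m.
|ω_rod| = r ω |cosθ| / √(L² − r² sin²θ) = 0.0424·85.6·0.96945/0.1802 = 19.526 rad/s.

19.5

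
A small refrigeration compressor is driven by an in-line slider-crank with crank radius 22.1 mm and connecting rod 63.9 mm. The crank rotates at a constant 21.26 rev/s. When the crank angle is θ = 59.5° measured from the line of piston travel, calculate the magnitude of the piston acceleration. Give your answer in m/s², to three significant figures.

ω = 2π·21.3 = 133.6 rad/s
x(θ) = r cosθ + √(L² − r² sin²θ); with ω constant, a = ω²·d²x/dθ².
d²x/dθ² = −r cosθ − r²(cos2θ)/√u − r⁴ sin²2θ/(4u^{3/2}),  u = L² − r² sin²θ = 0.00372061 m².
Substituting r = 0.0221 m, L = 0.0639 m, θ = 59.5°: d²x/dθ² = -0.0075357 m.
a = ω²·d²x/dθ² = (133.6)²·(-0.0075357) = -134.46 m/s²;  |a| = 134.46 m/s².

134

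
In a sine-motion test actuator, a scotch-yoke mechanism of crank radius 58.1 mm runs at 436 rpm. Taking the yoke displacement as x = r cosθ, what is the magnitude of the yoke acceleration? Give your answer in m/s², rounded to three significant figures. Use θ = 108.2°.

ω = 45.66 rad/s (from 436 rpm).
x = r cosθ ⇒ ẍ = −rω² cosθ (ω constant).
|a| = rω²|cosθ| = 0.0581·(45.66)²·|cos 108.2°| = 37.829 m/s².

37.8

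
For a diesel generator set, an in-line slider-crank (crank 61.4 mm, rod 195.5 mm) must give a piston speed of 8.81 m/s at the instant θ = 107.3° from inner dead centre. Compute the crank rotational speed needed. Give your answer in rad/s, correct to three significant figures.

167

For an in-line slider-crank, |v_piston| = rω|sinθ|·[1 + r cosθ/√(L² − r² sin²θ)].
With r = 0.0614 m, L = 0.1955 m, θ = 107.3°: the bracketed kinematic factor |dx/dθ| = 0.052883 m.
ω = v/|dx/dθ| = 8.81/0.052883 = 166.59 rad/s.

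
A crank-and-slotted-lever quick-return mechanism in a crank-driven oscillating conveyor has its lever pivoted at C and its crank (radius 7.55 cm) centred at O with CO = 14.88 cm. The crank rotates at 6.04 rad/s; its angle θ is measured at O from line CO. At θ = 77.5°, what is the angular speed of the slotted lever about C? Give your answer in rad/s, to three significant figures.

1.50

ω = 6.04 rad/s
Crank pin A relative to C: A = (d + r cosθ, r sinθ); lever angle φ = atan2(r sinθ, d + r cosθ).
Differentiating tanφ: φ̇ = rω(d cosθ + r)/(d² + r² + 2dr cosθ).
d² + r² + 2dr cosθ = |CA|² = 0.0327048 m²;  d cosθ + r = +0.10771 m.
|ω_lever| = |0.0755·6.04·+0.10771| / 0.0327048 = 1.5018 rad/s.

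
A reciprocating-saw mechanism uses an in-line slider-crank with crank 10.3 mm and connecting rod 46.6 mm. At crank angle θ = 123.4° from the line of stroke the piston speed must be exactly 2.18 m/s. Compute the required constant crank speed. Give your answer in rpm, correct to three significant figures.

For an in-line slider-crank, |v_piston| = rω|sinθ|·[1 + r cosθ/√(L² − r² sin²θ)].
With r = 0.0103 m, L = 0.0466 m, θ = 123.4°: the bracketed kinematic factor |dx/dθ| = 0.0075344 m.
ω = v/|dx/dθ| = 2.18/0.0075344 = 289.34 rad/s.
N = 60ω/(2π) = 2763 rpm.

2760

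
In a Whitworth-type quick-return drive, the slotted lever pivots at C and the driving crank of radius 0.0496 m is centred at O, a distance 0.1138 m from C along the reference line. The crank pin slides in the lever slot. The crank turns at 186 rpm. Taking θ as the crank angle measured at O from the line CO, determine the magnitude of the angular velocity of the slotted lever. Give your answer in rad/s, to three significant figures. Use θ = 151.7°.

ω = 19.48 rad/s (from 186 rpm).
Crank pin A relative to C: A = (d + r cosθ, r sinθ); lever angle φ = atan2(r sinθ, d + r cosθ).
Differentiating tanφ: φ̇ = rω(d cosθ + r)/(d² + r² + 2dr cosθ).
d² + r² + 2dr cosθ = |CA|² = 0.00547093 m²;  d cosθ + r = -0.050598 m.
|ω_lever| = |0.0496·19.48·-0.050598| / 0.00547093 = 8.9351 rad/s.

8.94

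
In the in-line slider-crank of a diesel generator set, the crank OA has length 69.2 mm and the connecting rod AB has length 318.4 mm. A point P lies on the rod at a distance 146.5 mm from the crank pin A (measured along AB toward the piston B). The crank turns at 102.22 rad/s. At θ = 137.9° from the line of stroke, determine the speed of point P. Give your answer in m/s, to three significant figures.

5.22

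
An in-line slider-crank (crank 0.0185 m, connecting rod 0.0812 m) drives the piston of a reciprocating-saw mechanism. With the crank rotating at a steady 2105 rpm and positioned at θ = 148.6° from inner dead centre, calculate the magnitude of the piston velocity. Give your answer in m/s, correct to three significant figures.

1.71

ω = 2π·2105/60 = 220.4 rad/s
For an in-line slider-crank, x = r cosθ + √(L² − r² sin²θ), so v = −rω sinθ·[1 + r cosθ/√(L² − r² sin²θ)].
With r = 0.0185 m, L = 0.0812 m, θ = 148.6°: √(L² − r² sin²θ) = 0.080626 m.
v = −0.0185·220.4·0.52101·[1 + 0.0185·-0.85355/0.080626] = -1.7086 m/s.
|v| = 1.7086 m/s.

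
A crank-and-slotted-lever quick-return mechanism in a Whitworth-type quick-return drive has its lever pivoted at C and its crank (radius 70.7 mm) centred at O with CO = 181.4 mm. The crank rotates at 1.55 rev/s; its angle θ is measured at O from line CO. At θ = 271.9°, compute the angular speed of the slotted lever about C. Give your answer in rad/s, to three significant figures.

1.36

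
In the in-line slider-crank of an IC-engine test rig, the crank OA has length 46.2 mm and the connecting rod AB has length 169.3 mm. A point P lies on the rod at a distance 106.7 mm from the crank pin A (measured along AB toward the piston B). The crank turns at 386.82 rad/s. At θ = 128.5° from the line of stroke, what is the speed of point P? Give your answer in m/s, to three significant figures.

ω = 386.8 rad/s.  Crank-pin speed |V_A| = rω = 17.871 m/s, perpendicular to OA.
Rod angle: sinφ = −(r/L) sinθ ⇒ φ = -12.331°; ω_rod = −rω cosθ/√(L²−r²sin²θ) = +67.264 rad/s.
V_P = V_A + ω_rod × AP, with AP = 0.1067 m along the rod.
Components: V_Px = −rω sinθ − a·ω_rod·sinφ = -12.453 m/s;  V_Py = rω cosθ + a·ω_rod·cosφ = -4.1136 m/s.
|V_P| = √(V_Px² + V_Py²) = 13.115 m/s.

13.1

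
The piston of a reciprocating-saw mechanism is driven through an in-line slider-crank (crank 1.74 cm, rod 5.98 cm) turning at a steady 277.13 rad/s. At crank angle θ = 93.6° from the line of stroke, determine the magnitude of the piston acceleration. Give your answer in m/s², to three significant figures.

ω = 277.1 rad/s
x(θ) = r cosθ + √(L² − r² sin²θ); with ω constant, a = ω²·d²x/dθ².
d²x/dθ² = −r cosθ − r²(cos2θ)/√u − r⁴ sin²2θ/(4u^{3/2}),  u = L² − r² sin²θ = 0.00327447 m².
Substituting r = 0.0174 m, L = 0.0598 m, θ = 93.6°: d²x/dθ² = +0.0063398 m.
a = ω²·d²x/dθ² = (277.1)²·(+0.0063398) = +486.9 m/s²;  |a| = 486.9 m/s².

487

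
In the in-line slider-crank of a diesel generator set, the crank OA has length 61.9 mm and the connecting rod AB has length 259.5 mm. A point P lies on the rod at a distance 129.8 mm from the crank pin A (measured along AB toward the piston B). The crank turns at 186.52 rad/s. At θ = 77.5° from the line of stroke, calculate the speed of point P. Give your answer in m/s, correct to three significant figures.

ω = 186.5 rad/s.  Crank-pin speed |V_A| = rω = 11.546 m/s, perpendicular to OA.
Rod angle: sinφ = −(r/L) sinθ ⇒ φ = -13.467°; ω_rod = −rω cosθ/√(L²−r²sin²θ) = -9.902 rad/s.
V_P = V_A + ω_rod × AP, with AP = 0.1298 m along the rod.
Components: V_Px = −rω sinθ − a·ω_rod·sinφ = -11.571 m/s;  V_Py = rω cosθ + a·ω_rod·cosφ = +1.249 m/s.
|V_P| = √(V_Px² + V_Py²) = 11.638 m/s.

11.6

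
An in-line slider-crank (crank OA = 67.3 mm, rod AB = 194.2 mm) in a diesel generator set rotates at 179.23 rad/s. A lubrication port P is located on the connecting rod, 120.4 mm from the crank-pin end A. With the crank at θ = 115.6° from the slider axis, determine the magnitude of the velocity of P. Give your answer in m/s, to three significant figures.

10.0

ω = 179.2 rad/s.  Crank-pin speed |V_A| = rω = 12.062 m/s, perpendicular to OA.
Rod angle: sinφ = −(r/L) sinθ ⇒ φ = -18.212°; ω_rod = −rω cosθ/√(L²−r²sin²θ) = +28.253 rad/s.
V_P = V_A + ω_rod × AP, with AP = 0.1204 m along the rod.
Components: V_Px = −rω sinθ − a·ω_rod·sinφ = -9.8149 m/s;  V_Py = rω cosθ + a·ω_rod·cosφ = -1.9806 m/s.
|V_P| = √(V_Px² + V_Py²) = 10.013 m/s.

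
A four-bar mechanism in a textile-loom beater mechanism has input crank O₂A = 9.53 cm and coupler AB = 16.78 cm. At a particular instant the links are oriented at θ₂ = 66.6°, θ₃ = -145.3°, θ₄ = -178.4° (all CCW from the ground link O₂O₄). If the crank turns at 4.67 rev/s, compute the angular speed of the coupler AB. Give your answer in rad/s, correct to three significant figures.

27.7

ω₂ = 29.34 rad/s (from 4.67 rev/s).
Differentiating the loop-closure r₂e^{iθ₂}+r₃e^{iθ₃}=r₁+r₄e^{iθ₄} gives r₂ω₂e^{iθ₂}+r₃ω₃e^{iθ₃}=r₄ω₄e^{iθ₄}.
Eliminating the other unknown: ω₃ = r₂ω₂ sin(θ₄−θ₂) / [r₃ sin(θ₃−θ₄)].
Numerator sine = +0.90631; denominator sine = +0.54610.
Result = 0.0953·29.34·(+0.90631) / (0.1678·(+0.54610)) = +27.657 rad/s; magnitude 27.657 rad/s.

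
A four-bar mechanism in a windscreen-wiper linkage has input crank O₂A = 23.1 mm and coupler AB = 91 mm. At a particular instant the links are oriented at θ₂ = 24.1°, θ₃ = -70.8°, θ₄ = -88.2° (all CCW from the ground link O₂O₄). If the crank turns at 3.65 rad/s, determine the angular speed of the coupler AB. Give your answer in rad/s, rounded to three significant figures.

ω₂ = 3.65 rad/s
Differentiating the loop-closure r₂e^{iθ₂}+r₃e^{iθ₃}=r₁+r₄e^{iθ₄} gives r₂ω₂e^{iθ₂}+r₃ω₃e^{iθ₃}=r₄ω₄e^{iθ₄}.
Eliminating the other unknown: ω₃ = r₂ω₂ sin(θ₄−θ₂) / [r₃ sin(θ₃−θ₄)].
Numerator sine = -0.92521; denominator sine = +0.29904.
Result = 0.0231·3.65·(-0.92521) / (0.091·(+0.29904)) = -2.8666 rad/s; magnitude 2.8666 rad/s.

2.87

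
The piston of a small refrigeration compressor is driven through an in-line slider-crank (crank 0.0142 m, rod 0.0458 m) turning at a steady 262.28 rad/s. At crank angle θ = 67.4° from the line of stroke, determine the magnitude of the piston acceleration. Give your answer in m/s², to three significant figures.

ω = 262.3 rad/s
x(θ) = r cosθ + √(L² − r² sin²θ); with ω constant, a = ω²·d²x/dθ².
d²x/dθ² = −r cosθ − r²(cos2θ)/√u − r⁴ sin²2θ/(4u^{3/2}),  u = L² − r² sin²θ = 0.00192578 m².
Substituting r = 0.0142 m, L = 0.0458 m, θ = 67.4°: d²x/dθ² = -0.0022798 m.
a = ω²·d²x/dθ² = (262.3)²·(-0.0022798) = -156.83 m/s²;  |a| = 156.83 m/s².

157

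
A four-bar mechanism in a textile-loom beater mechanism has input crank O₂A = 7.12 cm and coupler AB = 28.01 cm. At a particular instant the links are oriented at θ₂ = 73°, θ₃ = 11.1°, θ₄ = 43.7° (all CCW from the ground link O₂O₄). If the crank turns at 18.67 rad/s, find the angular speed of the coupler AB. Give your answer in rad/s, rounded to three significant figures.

ω₂ = 18.67 rad/s
Differentiating the loop-closure r₂e^{iθ₂}+r₃e^{iθ₃}=r₁+r₄e^{iθ₄} gives r₂ω₂e^{iθ₂}+r₃ω₃e^{iθ₃}=r₄ω₄e^{iθ₄}.
Eliminating the other unknown: ω₃ = r₂ω₂ sin(θ₄−θ₂) / [r₃ sin(θ₃−θ₄)].
Numerator sine = -0.48938; denominator sine = -0.53877.
Result = 0.0712·18.67·(-0.48938) / (0.2801·(-0.53877)) = +4.3108 rad/s; magnitude 4.3108 rad/s.

4.31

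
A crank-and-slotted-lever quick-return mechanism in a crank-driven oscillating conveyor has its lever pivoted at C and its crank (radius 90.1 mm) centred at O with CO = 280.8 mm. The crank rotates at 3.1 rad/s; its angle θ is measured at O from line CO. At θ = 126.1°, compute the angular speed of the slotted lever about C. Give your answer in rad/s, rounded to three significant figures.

ω = 3.1 rad/s
Crank pin A relative to C: A = (d + r cosθ, r sinθ); lever angle φ = atan2(r sinθ, d + r cosθ).
Differentiating tanφ: φ̇ = rω(d cosθ + r)/(d² + r² + 2dr cosθ).
d² + r² + 2dr cosθ = |CA|² = 0.0571532 m²;  d cosθ + r = -0.075346 m.
|ω_lever| = |0.0901·3.1·-0.075346| / 0.0571532 = 0.36822 rad/s.

0.368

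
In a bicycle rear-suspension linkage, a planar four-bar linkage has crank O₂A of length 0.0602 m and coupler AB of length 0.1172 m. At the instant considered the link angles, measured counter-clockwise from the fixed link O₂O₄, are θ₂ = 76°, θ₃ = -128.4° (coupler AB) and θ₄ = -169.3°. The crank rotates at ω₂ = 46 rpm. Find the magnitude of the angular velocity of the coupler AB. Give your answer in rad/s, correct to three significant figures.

ω₂ = 4.817 rad/s (from 46 rpm).
Differentiating the loop-closure r₂e^{iθ₂}+r₃e^{iθ₃}=r₁+r₄e^{iθ₄} gives r₂ω₂e^{iθ₂}+r₃ω₃e^{iθ₃}=r₄ω₄e^{iθ₄}.
Eliminating the other unknown: ω₃ = r₂ω₂ sin(θ₄−θ₂) / [r₃ sin(θ₃−θ₄)].
Numerator sine = +0.90851; denominator sine = +0.65474.
Result = 0.0602·4.817·(+0.90851) / (0.1172·(+0.65474)) = +3.4333 rad/s; magnitude 3.4333 rad/s.

3.43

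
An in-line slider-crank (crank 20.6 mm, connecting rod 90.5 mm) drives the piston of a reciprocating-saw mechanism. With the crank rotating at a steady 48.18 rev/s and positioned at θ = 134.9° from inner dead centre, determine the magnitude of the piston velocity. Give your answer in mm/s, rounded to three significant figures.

3700

ω = 2π·48.2 = 302.7 rad/s
For an in-line slider-crank, x = r cosθ + √(L² − r² sin²θ), so v = −rω sinθ·[1 + r cosθ/√(L² − r² sin²θ)].
With r = 0.0206 m, L = 0.0905 m, θ = 134.9°: √(L² − r² sin²θ) = 0.089316 m.
v = −0.0206·302.7·0.70834·[1 + 0.0206·-0.70587/0.089316] = -3.6981 m/s.
|v| = 3.6981 m/s = 3698.1 mm/s.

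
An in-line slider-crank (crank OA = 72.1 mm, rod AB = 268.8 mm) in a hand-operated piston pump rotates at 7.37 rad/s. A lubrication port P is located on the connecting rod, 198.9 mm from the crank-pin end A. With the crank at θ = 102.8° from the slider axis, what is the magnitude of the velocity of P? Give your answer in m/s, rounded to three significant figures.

0.496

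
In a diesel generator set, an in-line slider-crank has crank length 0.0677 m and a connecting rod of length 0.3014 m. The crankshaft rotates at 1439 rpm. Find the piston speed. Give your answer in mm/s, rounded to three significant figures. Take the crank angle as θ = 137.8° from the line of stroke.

ω = 2π·1439/60 = 150.7 rad/s
For an in-line slider-crank, x = r cosθ + √(L² − r² sin²θ), so v = −rω sinθ·[1 + r cosθ/√(L² − r² sin²θ)].
With r = 0.0677 m, L = 0.3014 m, θ = 137.8°: √(L² − r² sin²θ) = 0.29795 m.
v = −0.0677·150.7·0.67172·[1 + 0.0677·-0.74080/0.29795] = -5.6993 m/s.
|v| = 5.6993 m/s = 5699.3 mm/s.

5700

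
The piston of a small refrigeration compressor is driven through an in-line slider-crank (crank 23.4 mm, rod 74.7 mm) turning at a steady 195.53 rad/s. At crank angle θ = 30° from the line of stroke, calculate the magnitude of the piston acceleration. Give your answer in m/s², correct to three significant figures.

922

ω = 195.5 rad/s
x(θ) = r cosθ + √(L² − r² sin²θ); with ω constant, a = ω²·d²x/dθ².
d²x/dθ² = −r cosθ − r²(cos2θ)/√u − r⁴ sin²2θ/(4u^{3/2}),  u = L² − r² sin²θ = 0.0054432 m².
Substituting r = 0.0234 m, L = 0.0747 m, θ = 30°: d²x/dθ² = -0.024116 m.
a = ω²·d²x/dθ² = (195.5)²·(-0.024116) = -922 m/s²;  |a| = 922 m/s².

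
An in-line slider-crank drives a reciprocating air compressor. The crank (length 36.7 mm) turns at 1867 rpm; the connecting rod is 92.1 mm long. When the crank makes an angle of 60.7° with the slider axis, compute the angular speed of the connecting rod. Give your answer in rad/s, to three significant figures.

ω = 195.5 rad/s (converted from 1867 rpm).
The rod makes angle φ with the slider axis where L sinφ = r sinθ; differentiating, L cosφ·φ̇ = r ω cosθ.
L cosφ = √(L² − r² sin²θ) = 0.08636 m.
|ω_rod| = r ω |cosθ| / √(L² − r² sin²θ) = 0.0367·195.5·0.48938/0.08636 = 40.661 rad/s.

40.7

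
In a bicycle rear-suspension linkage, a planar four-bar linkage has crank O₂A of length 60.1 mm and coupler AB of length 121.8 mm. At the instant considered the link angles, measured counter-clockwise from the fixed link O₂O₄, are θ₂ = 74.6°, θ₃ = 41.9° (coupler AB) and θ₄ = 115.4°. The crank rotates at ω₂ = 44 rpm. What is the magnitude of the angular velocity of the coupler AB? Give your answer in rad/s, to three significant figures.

1.55

ω₂ = 4.608 rad/s (from 44 rpm).
Differentiating the loop-closure r₂e^{iθ₂}+r₃e^{iθ₃}=r₁+r₄e^{iθ₄} gives r₂ω₂e^{iθ₂}+r₃ω₃e^{iθ₃}=r₄ω₄e^{iθ₄}.
Eliminating the other unknown: ω₃ = r₂ω₂ sin(θ₄−θ₂) / [r₃ sin(θ₃−θ₄)].
Numerator sine = +0.65342; denominator sine = -0.95882.
Result = 0.0601·4.608·(+0.65342) / (0.1218·(-0.95882)) = -1.5494 rad/s; magnitude 1.5494 rad/s.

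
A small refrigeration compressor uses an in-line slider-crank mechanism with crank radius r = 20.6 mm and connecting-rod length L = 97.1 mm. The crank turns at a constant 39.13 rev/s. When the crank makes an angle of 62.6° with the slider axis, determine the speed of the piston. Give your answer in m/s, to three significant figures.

4.94

ω = 2π·39.1 = 245.9 rad/s
For an in-line slider-crank, x = r cosθ + √(L² − r² sin²θ), so v = −rω sinθ·[1 + r cosθ/√(L² − r² sin²θ)].
With r = 0.0206 m, L = 0.0971 m, θ = 62.6°: √(L² − r² sin²θ) = 0.095362 m.
v = −0.0206·245.9·0.88782·[1 + 0.0206·0.46020/0.095362] = -4.9436 m/s.
|v| = 4.9436 m/s.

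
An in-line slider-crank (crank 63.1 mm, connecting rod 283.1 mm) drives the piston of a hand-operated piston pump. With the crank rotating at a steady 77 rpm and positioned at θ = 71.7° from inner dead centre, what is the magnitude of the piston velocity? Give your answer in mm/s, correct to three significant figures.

518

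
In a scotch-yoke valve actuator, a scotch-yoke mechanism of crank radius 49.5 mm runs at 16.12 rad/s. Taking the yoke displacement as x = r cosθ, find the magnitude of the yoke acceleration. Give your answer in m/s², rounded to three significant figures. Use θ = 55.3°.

ω = 16.12 rad/s
x = r cosθ ⇒ ẍ = −rω² cosθ (ω constant).
|a| = rω²|cosθ| = 0.0495·(16.12)²·|cos 55.3°| = 7.3225 m/s².

7.32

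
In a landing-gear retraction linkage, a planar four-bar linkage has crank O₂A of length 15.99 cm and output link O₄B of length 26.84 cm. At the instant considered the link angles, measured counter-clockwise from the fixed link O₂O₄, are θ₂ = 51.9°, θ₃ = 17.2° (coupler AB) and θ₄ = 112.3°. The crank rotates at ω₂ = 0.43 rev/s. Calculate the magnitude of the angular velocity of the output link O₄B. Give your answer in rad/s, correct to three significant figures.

ω₂ = 2.702 rad/s (from 0.43 rev/s).
Differentiating the loop-closure r₂e^{iθ₂}+r₃e^{iθ₃}=r₁+r₄e^{iθ₄} gives r₂ω₂e^{iθ₂}+r₃ω₃e^{iθ₃}=r₄ω₄e^{iθ₄}.
Eliminating the other unknown: ω₄ = r₂ω₂ sin(θ₂−θ₃) / [r₄ sin(θ₄−θ₃)].
Numerator sine = +0.56928; denominator sine = +0.99604.
Result = 0.1599·2.702·(+0.56928) / (0.2684·(+0.99604)) = +0.91995 rad/s; magnitude 0.91995 rad/s.

0.920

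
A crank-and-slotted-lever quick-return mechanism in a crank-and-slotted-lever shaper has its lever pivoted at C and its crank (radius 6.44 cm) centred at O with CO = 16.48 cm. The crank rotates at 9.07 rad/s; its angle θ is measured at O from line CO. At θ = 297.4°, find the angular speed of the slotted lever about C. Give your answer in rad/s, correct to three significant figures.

1.99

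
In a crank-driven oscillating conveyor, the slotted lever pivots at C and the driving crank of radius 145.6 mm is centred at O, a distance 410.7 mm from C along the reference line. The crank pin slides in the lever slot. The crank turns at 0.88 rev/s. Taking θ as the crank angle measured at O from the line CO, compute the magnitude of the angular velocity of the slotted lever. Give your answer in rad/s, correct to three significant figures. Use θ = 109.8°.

0.0349

ω = 5.529 rad/s (from 0.88 rev/s).
Crank pin A relative to C: A = (d + r cosθ, r sinθ); lever angle φ = atan2(r sinθ, d + r cosθ).
Differentiating tanφ: φ̇ = rω(d cosθ + r)/(d² + r² + 2dr cosθ).
d² + r² + 2dr cosθ = |CA|² = 0.149362 m²;  d cosθ + r = +0.0064803 m.
|ω_lever| = |0.1456·5.529·+0.0064803| / 0.149362 = 0.034929 rad/s.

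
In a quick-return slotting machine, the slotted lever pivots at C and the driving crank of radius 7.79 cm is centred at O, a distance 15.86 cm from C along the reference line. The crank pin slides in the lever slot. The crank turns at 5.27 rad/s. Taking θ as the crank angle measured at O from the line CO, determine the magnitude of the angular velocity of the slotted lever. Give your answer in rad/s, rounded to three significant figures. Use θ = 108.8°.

0.473

ω = 5.27 rad/s
Crank pin A relative to C: A = (d + r cosθ, r sinθ); lever angle φ = atan2(r sinθ, d + r cosθ).
Differentiating tanφ: φ̇ = rω(d cosθ + r)/(d² + r² + 2dr cosθ).
d² + r² + 2dr cosθ = |CA|² = 0.0232592 m²;  d cosθ + r = +0.026789 m.
|ω_lever| = |0.0779·5.27·+0.026789| / 0.0232592 = 0.47283 rad/s.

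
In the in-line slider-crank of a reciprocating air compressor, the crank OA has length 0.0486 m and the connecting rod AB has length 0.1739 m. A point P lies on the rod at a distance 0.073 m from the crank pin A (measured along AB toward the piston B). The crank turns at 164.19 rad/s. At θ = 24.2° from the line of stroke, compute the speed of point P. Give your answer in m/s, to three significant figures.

5.56

ω = 164.2 rad/s.  Crank-pin speed |V_A| = rω = 7.9796 m/s, perpendicular to OA.
Rod angle: sinφ = −(r/L) sinθ ⇒ φ = -6.578°; ω_rod = −rω cosθ/√(L²−r²sin²θ) = -42.131 rad/s.
V_P = V_A + ω_rod × AP, with AP = 0.073 m along the rod.
Components: V_Px = −rω sinθ − a·ω_rod·sinφ = -3.6234 m/s;  V_Py = rω cosθ + a·ω_rod·cosφ = +4.2231 m/s.
|V_P| = √(V_Px² + V_Py²) = 5.5644 m/s.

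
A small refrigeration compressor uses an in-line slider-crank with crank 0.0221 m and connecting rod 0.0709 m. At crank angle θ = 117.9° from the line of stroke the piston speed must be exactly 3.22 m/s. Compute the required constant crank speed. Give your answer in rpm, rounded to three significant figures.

For an in-line slider-crank, |v_piston| = rω|sinθ|·[1 + r cosθ/√(L² − r² sin²θ)].
With r = 0.0221 m, L = 0.0709 m, θ = 117.9°: the bracketed kinematic factor |dx/dθ| = 0.016568 m.
ω = v/|dx/dθ| = 3.22/0.016568 = 194.35 rad/s.
N = 60ω/(2π) = 1855.9 rpm.

1860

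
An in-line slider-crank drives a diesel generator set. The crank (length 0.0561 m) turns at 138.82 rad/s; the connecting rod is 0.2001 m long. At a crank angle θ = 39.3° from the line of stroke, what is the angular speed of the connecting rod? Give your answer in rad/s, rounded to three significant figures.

ω = 138.8 rad/s
The rod makes angle φ with the slider axis where L sinφ = r sinθ; differentiating, L cosφ·φ̇ = r ω cosθ.
L cosφ = √(L² − r² sin²θ) = 0.19692 m.
|ω_rod| = r ω |cosθ| / √(L² − r² sin²θ) = 0.0561·138.8·0.77384/0.19692 = 30.604 rad/s.

30.6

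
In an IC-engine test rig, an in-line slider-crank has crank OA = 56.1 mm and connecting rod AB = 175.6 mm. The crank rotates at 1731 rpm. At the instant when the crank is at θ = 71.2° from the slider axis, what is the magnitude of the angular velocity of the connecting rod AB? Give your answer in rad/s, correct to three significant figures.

19.6

ω = 181.3 rad/s (converted from 1731 rpm).
The rod makes angle φ with the slider axis where L sinφ = r sinθ; differentiating, L cosφ·φ̇ = r ω cosθ.
L cosφ = √(L² − r² sin²θ) = 0.16738 m.
|ω_rod| = r ω |cosθ| / √(L² − r² sin²θ) = 0.0561·181.3·0.32227/0.16738 = 19.58 rad/s.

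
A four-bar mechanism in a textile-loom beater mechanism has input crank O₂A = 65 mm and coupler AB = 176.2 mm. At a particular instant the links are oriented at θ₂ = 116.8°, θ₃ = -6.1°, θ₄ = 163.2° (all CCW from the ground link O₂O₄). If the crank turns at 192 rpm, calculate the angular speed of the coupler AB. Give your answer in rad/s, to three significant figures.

28.9

ω₂ = 20.11 rad/s (from 192 rpm).
Differentiating the loop-closure r₂e^{iθ₂}+r₃e^{iθ₃}=r₁+r₄e^{iθ₄} gives r₂ω₂e^{iθ₂}+r₃ω₃e^{iθ₃}=r₄ω₄e^{iθ₄}.
Eliminating the other unknown: ω₃ = r₂ω₂ sin(θ₄−θ₂) / [r₃ sin(θ₃−θ₄)].
Numerator sine = +0.72417; denominator sine = -0.18567.
Result = 0.065·20.11·(+0.72417) / (0.1762·(-0.18567)) = -28.93 rad/s; magnitude 28.93 rad/s.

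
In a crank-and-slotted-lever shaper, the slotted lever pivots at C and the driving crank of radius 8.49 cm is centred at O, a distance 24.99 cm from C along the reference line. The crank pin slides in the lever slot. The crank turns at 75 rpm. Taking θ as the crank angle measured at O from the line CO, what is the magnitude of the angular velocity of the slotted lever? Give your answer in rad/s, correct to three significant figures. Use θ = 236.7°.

ω = 7.854 rad/s (from 75 rpm).
Crank pin A relative to C: A = (d + r cosθ, r sinθ); lever angle φ = atan2(r sinθ, d + r cosθ).
Differentiating tanφ: φ̇ = rω(d cosθ + r)/(d² + r² + 2dr cosθ).
d² + r² + 2dr cosθ = |CA|² = 0.0463613 m²;  d cosθ + r = -0.052301 m.
|ω_lever| = |0.0849·7.854·-0.052301| / 0.0463613 = 0.75223 rad/s.

0.752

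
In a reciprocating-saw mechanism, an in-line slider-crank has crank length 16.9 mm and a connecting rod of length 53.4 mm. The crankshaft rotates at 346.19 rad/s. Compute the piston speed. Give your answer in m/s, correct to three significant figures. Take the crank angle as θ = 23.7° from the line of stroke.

ω = 346.2 rad/s
For an in-line slider-crank, x = r cosθ + √(L² − r² sin²θ), so v = −rω sinθ·[1 + r cosθ/√(L² − r² sin²θ)].
With r = 0.0169 m, L = 0.0534 m, θ = 23.7°: √(L² − r² sin²θ) = 0.052966 m.
v = −0.0169·346.2·0.40195·[1 + 0.0169·0.91566/0.052966] = -3.0387 m/s.
|v| = 3.0387 m/s.

3.04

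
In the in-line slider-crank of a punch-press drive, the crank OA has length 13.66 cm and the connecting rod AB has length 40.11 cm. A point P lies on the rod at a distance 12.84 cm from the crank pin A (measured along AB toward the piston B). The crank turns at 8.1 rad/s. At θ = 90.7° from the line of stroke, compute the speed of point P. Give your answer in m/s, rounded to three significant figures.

ω = 8.1 rad/s.  Crank-pin speed |V_A| = rω = 1.1065 m/s, perpendicular to OA.
Rod angle: sinφ = −(r/L) sinθ ⇒ φ = -19.910°; ω_rod = −rω cosθ/√(L²−r²sin²θ) = +0.035844 rad/s.
V_P = V_A + ω_rod × AP, with AP = 0.1284 m along the rod.
Components: V_Px = −rω sinθ − a·ω_rod·sinφ = -1.1048 m/s;  V_Py = rω cosθ + a·ω_rod·cosφ = -0.0091904 m/s.
|V_P| = √(V_Px² + V_Py²) = 1.1048 m/s.

1.10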